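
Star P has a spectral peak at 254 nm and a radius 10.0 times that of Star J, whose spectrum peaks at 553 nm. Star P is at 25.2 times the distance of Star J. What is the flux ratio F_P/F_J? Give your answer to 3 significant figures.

Wien's law: T_P/T_J = λ_J/λ_P = 553/254 = 2.177.
L_P/L_J = (R_P/R_J)²(T_P/T_J)⁴ = (10.0)²(2.177)⁴ = 2247.
F_P/F_J = (L_P/L_J)/(d_P/d_J)² = 2247/(25.2)² = 3.538.

3.54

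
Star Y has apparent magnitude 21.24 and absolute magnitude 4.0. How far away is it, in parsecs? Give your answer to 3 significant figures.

m − M = 5 log₁₀(d/10 pc)
21.24 − (4.0) = 17.24 = 5 log₁₀(d/10)
d = 10 × 10^(17.24/5) = 10 × 10^3.448 = 2.805×10^4 pc.

2.81×10^4 pc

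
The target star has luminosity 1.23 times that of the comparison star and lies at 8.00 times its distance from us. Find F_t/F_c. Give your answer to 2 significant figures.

0.019

F = L/(4πd²), so F_t/F_c = (L_t/L_c) / (d_t/d_c)²
= 1.23 / (8.00)² = 1.23 / 64.00 = 0.01922.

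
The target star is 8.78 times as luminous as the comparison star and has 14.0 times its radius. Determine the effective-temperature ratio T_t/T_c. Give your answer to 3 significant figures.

0.460

L ∝ R²T⁴ gives T ∝ (L/R²)^(1/4), so
T_t/T_c = (8.78 / 14.0²)^(1/4) = (0.04480)^(1/4) = 0.4601.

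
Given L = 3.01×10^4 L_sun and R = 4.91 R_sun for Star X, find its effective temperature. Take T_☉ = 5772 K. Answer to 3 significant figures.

3.43×10^4 K

T/T_☉ = (L/L_☉)^(1/4) / (R/R_☉)^(1/2)
T = 5772 × (3.01×10^4)^(1/4) / √(4.91) = 5772 × 13.17 / 2.216 = 3.431×10^4 K.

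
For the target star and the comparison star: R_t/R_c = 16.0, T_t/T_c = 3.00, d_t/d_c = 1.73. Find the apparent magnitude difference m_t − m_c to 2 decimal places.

L_t/L_c = (16.0)²(3.00)⁴ = 2.074×10^4.
F_t/F_c = (L_t/L_c)/(d_t/d_c)² = 2.074×10^4/2.993 = 6928.
m_t − m_c = −2.5 log₁₀(6928) = -9.60.

-9.60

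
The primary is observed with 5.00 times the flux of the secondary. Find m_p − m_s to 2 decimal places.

-1.75

m_p − m_s = −2.5 log₁₀(F_p/F_s) = −2.5 log₁₀(5.00) = −2.5 × (0.699) = -1.747.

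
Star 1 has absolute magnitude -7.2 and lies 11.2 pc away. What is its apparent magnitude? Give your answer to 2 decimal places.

m = M + 5 log₁₀(d/10 pc) = -7.2 + 5 log₁₀(11.2/10)
  = -7.2 + 5 × 0.049 = -7.2 + 0.25 = -6.95.

-6.95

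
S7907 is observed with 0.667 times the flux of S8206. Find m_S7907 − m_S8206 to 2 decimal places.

0.44

m_S7907 − m_S8206 = −2.5 log₁₀(F_S7907/F_S8206) = −2.5 log₁₀(0.667) = −2.5 × (-0.176) = 0.440.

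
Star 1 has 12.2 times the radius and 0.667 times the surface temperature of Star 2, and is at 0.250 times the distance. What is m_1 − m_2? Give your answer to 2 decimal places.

L_1/L_2 = (12.2)²(0.667)⁴ = 29.46.
F_1/F_2 = (L_1/L_2)/(d_1/d_2)² = 29.46/0.06250 = 471.3.
m_1 − m_2 = −2.5 log₁₀(471.3) = -6.68.

-6.68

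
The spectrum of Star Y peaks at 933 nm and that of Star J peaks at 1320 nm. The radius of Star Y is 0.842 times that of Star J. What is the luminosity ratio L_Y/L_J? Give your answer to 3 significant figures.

Wien's law gives T ∝ 1/λ_max, so T_Y/T_J = λ_J/λ_Y = 1320/933 = 1.415.
Then L ∝ R²T⁴ gives L_Y/L_J = (0.842)² × (1.415)⁴ = 0.7090 × 4.007 = 2.840.

2.84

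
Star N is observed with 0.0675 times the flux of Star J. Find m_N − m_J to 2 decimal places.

m_N − m_J = −2.5 log₁₀(F_N/F_J) = −2.5 log₁₀(0.0675) = −2.5 × (-1.171) = 2.927.

2.93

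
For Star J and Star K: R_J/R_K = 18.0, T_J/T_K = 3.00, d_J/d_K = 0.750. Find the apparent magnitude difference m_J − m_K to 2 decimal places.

L_J/L_K = (18.0)²(3.00)⁴ = 2.624×10^4.
F_J/F_K = (L_J/L_K)/(d_J/d_K)² = 2.624×10^4/0.5625 = 4.666×10^4.
m_J − m_K = −2.5 log₁₀(4.666×10^4) = -11.67.

-11.67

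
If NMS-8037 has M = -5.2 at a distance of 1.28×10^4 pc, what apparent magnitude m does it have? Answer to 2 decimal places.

m = M + 5 log₁₀(d/10 pc) = -5.2 + 5 log₁₀(1.28×10^4/10)
  = -5.2 + 5 × 3.107 = -5.2 + 15.54 = 10.34.

10.34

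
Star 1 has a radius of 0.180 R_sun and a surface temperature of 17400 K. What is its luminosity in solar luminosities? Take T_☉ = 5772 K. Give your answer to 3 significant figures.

2.68 solar luminosities

L/L_☉ = (R/R_☉)² (T/T_☉)⁴ = (0.180)² × (17400/5772)⁴
       = 0.03240 × (3.015)⁴ = 0.03240 × 82.58 = 2.676.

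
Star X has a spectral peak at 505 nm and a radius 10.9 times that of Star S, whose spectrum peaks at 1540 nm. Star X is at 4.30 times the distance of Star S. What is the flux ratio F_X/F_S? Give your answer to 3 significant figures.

556

Wien's law: T_X/T_S = λ_S/λ_X = 1540/505 = 3.050.
L_X/L_S = (R_X/R_S)²(T_X/T_S)⁴ = (10.9)²(3.050)⁴ = 1.027×10^4.
F_X/F_S = (L_X/L_S)/(d_X/d_S)² = 1.027×10^4/(4.30)² = 555.7.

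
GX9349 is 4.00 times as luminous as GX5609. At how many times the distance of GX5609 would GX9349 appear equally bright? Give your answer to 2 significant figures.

Equal flux requires L_GX9349/d_GX9349² = L_GX5609/d_GX5609², so d_GX9349/d_GX5609 = √(L_GX9349/L_GX5609)
= √(4.00) = 2.000.

2.0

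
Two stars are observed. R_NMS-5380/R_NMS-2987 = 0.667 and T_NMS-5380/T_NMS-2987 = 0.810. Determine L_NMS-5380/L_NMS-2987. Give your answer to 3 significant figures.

From the Stefan–Boltzmann law, L ∝ R²T⁴, so
L_NMS-5380/L_NMS-2987 = (R_NMS-5380/R_NMS-2987)² (T_NMS-5380/T_NMS-2987)⁴ = (0.667)² × (0.810)⁴ = 0.4449 × 0.4305 = 0.1915.

0.192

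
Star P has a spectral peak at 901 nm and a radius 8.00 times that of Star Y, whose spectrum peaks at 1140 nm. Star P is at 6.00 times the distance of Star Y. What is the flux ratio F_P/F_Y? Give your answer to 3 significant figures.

4.56

Wien's law: T_P/T_Y = λ_Y/λ_P = 1140/901 = 1.265.
L_P/L_Y = (R_P/R_Y)²(T_P/T_Y)⁴ = (8.00)²(1.265)⁴ = 164.0.
F_P/F_Y = (L_P/L_Y)/(d_P/d_Y)² = 164.0/(6.00)² = 4.556.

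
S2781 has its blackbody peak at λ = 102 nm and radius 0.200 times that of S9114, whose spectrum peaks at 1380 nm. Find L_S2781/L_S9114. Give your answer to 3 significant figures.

1.34×10^3

Wien's law gives T ∝ 1/λ_max, so T_S2781/T_S9114 = λ_S9114/λ_S2781 = 1380/102 = 13.53.
Then L ∝ R²T⁴ gives L_S2781/L_S9114 = (0.200)² × (13.53)⁴ = 0.04000 × 3.351×10^4 = 1340.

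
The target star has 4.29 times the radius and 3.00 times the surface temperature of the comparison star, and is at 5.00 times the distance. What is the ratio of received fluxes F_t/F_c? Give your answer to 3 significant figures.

L_t/L_c = (R_t/R_c)²(T_t/T_c)⁴ = (4.29)² × (3.00)⁴ = 1491.
F_t/F_c = (L_t/L_c)/(d_t/d_c)² = 1491 / (5.00)² = 59.63.

59.6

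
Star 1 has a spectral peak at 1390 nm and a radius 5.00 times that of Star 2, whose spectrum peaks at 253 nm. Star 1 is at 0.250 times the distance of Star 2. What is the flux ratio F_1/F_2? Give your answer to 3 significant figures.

Wien's law: T_1/T_2 = λ_2/λ_1 = 253/1390 = 0.1820.
L_1/L_2 = (R_1/R_2)²(T_1/T_2)⁴ = (5.00)²(0.1820)⁴ = 0.02744.
F_1/F_2 = (L_1/L_2)/(d_1/d_2)² = 0.02744/(0.250)² = 0.4390.

0.439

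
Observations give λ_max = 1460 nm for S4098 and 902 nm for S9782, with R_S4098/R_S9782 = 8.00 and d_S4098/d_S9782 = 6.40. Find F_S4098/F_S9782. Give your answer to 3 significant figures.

Wien's law: T_S4098/T_S9782 = λ_S9782/λ_S4098 = 902/1460 = 0.6178.
L_S4098/L_S9782 = (R_S4098/R_S9782)²(T_S4098/T_S9782)⁴ = (8.00)²(0.6178)⁴ = 9.324.
F_S4098/F_S9782 = (L_S4098/L_S9782)/(d_S4098/d_S9782)² = 9.324/(6.40)² = 0.2276.

0.228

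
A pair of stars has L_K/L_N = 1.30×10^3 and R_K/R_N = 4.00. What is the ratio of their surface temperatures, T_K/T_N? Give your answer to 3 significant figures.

L ∝ R²T⁴ gives T ∝ (L/R²)^(1/4), so
T_K/T_N = (1.30×10^3 / 4.00²)^(1/4) = (81.25)^(1/4) = 3.002.

3.00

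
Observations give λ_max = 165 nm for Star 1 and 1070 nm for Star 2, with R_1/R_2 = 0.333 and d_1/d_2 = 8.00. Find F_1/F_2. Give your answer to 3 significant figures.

Wien's law: T_1/T_2 = λ_2/λ_1 = 1070/165 = 6.485.
L_1/L_2 = (R_1/R_2)²(T_1/T_2)⁴ = (0.333)²(6.485)⁴ = 196.1.
F_1/F_2 = (L_1/L_2)/(d_1/d_2)² = 196.1/(8.00)² = 3.064.

3.06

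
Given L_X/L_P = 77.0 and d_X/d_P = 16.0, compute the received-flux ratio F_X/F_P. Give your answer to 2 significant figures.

0.30

F = L/(4πd²), so F_X/F_P = (L_X/L_P) / (d_X/d_P)²
= 77.0 / (16.0)² = 77.0 / 256.0 = 0.3008.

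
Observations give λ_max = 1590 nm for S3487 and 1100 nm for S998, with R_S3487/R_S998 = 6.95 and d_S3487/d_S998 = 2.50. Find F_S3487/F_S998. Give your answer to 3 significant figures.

1.77

Wien's law: T_S3487/T_S998 = λ_S998/λ_S3487 = 1100/1590 = 0.6918.
L_S3487/L_S998 = (R_S3487/R_S998)²(T_S3487/T_S998)⁴ = (6.95)²(0.6918)⁴ = 11.07.
F_S3487/F_S998 = (L_S3487/L_S998)/(d_S3487/d_S998)² = 11.07/(2.50)² = 1.770.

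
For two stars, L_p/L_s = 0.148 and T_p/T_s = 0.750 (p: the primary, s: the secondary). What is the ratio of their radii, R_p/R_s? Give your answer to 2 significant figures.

0.68

L ∝ R²T⁴ gives R ∝ √L / T², so
R_p/R_s = √(0.148) / (0.750)² = 0.3847 / 0.5625 = 0.6839.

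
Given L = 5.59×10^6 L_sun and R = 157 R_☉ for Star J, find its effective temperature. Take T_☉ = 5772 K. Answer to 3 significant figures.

T/T_☉ = (L/L_☉)^(1/4) / (R/R_☉)^(1/2)
T = 5772 × (5.59×10^6)^(1/4) / √(157) = 5772 × 48.62 / 12.53 = 2.240×10^4 K.

2.24×10^4 K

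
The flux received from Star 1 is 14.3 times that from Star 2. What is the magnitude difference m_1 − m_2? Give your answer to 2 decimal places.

m_1 − m_2 = −2.5 log₁₀(F_1/F_2) = −2.5 log₁₀(14.3) = −2.5 × (1.155) = -2.888.

-2.89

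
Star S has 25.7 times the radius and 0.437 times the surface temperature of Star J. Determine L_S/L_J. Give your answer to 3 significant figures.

24.1

From the Stefan–Boltzmann law, L ∝ R²T⁴, so
L_S/L_J = (R_S/R_J)² (T_S/T_J)⁴ = (25.7)² × (0.437)⁴ = 660.5 × 0.03647 = 24.09.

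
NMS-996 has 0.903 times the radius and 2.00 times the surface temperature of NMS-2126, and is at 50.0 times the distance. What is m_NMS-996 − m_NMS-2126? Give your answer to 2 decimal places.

L_NMS-996/L_NMS-2126 = (0.903)²(2.00)⁴ = 13.05.
F_NMS-996/F_NMS-2126 = (L_NMS-996/L_NMS-2126)/(d_NMS-996/d_NMS-2126)² = 13.05/2500 = 0.005219.
m_NMS-996 − m_NMS-2126 = −2.5 log₁₀(0.005219) = 5.71.

5.71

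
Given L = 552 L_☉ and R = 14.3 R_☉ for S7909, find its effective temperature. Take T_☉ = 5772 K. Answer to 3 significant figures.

7.40×10^3 K

T/T_☉ = (L/L_☉)^(1/4) / (R/R_☉)^(1/2)
T = 5772 × (552)^(1/4) / √(14.3) = 5772 × 4.847 / 3.782 = 7398 K.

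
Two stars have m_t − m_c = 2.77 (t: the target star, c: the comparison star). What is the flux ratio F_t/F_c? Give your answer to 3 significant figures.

F_t/F_c = 10^(−(m_t − m_c)/2.5) = 10^(-2.77/2.5) = 10^-1.108 = 0.07798.

0.0780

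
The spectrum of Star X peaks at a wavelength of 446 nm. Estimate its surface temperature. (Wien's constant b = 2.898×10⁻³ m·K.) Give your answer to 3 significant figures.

6.50×10^3 K

T = b/λ_max = 2.898×10⁻³ / (446×10⁻⁹) = 6498 K.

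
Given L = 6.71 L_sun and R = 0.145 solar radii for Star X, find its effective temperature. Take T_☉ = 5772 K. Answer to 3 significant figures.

T/T_☉ = (L/L_☉)^(1/4) / (R/R_☉)^(1/2)
T = 5772 × (6.71)^(1/4) / √(0.145) = 5772 × 1.609 / 0.3808 = 2.440×10^4 K.

2.44×10^4 K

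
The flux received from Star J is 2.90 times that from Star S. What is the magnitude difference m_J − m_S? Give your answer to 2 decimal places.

-1.16

m_J − m_S = −2.5 log₁₀(F_J/F_S) = −2.5 log₁₀(2.90) = −2.5 × (0.462) = -1.156.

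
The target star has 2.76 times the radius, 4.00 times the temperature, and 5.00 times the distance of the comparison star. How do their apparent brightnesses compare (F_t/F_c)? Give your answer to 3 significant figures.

L_t/L_c = (R_t/R_c)²(T_t/T_c)⁴ = (2.76)² × (4.00)⁴ = 1950.
F_t/F_c = (L_t/L_c)/(d_t/d_c)² = 1950 / (5.00)² = 78.00.

78.0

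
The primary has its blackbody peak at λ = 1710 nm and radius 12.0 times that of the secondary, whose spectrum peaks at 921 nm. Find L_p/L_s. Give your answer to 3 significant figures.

Wien's law gives T ∝ 1/λ_max, so T_p/T_s = λ_s/λ_p = 921/1710 = 0.5386.
Then L ∝ R²T⁴ gives L_p/L_s = (12.0)² × (0.5386)⁴ = 144.0 × 0.08415 = 12.12.

12.1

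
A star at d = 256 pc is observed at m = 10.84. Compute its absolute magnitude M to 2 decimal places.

3.80

M = m − 5 log₁₀(d/10 pc) = 10.84 − 5 log₁₀(256/10)
  = 10.84 − 5 × 1.408 = 10.84 − 7.04 = 3.80.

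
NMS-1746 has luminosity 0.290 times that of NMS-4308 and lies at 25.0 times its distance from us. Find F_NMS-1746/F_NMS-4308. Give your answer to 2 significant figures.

F = L/(4πd²), so F_NMS-1746/F_NMS-4308 = (L_NMS-1746/L_NMS-4308) / (d_NMS-1746/d_NMS-4308)²
= 0.290 / (25.0)² = 0.290 / 625.0 = 4.640×10^-4.

4.6×10^-4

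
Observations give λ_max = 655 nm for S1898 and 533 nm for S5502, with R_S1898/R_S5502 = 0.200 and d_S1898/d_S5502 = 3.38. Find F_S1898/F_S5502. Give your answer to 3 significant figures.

0.00154

Wien's law: T_S1898/T_S5502 = λ_S5502/λ_S1898 = 533/655 = 0.8137.
L_S1898/L_S5502 = (R_S1898/R_S5502)²(T_S1898/T_S5502)⁴ = (0.200)²(0.8137)⁴ = 0.01754.
F_S1898/F_S5502 = (L_S1898/L_S5502)/(d_S1898/d_S5502)² = 0.01754/(3.38)² = 0.001535.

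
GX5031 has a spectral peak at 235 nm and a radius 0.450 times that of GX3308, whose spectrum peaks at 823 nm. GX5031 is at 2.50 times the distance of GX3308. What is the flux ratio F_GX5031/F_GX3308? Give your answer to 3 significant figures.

Wien's law: T_GX5031/T_GX3308 = λ_GX3308/λ_GX5031 = 823/235 = 3.502.
L_GX5031/L_GX3308 = (R_GX5031/R_GX3308)²(T_GX5031/T_GX3308)⁴ = (0.450)²(3.502)⁴ = 30.46.
F_GX5031/F_GX3308 = (L_GX5031/L_GX3308)/(d_GX5031/d_GX3308)² = 30.46/(2.50)² = 4.874.

4.87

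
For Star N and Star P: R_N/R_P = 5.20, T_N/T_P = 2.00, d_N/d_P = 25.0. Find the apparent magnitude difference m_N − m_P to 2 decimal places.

0.40

L_N/L_P = (5.20)²(2.00)⁴ = 432.6.
F_N/F_P = (L_N/L_P)/(d_N/d_P)² = 432.6/625.0 = 0.6922.
m_N − m_P = −2.5 log₁₀(0.6922) = 0.40.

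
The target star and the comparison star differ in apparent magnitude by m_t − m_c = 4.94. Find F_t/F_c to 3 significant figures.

0.0106

F_t/F_c = 10^(−(m_t − m_c)/2.5) = 10^(-4.94/2.5) = 10^-1.976 = 0.01057.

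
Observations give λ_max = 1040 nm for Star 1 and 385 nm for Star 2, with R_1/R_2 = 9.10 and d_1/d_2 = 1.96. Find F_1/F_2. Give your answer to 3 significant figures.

0.405

Wien's law: T_1/T_2 = λ_2/λ_1 = 385/1040 = 0.3702.
L_1/L_2 = (R_1/R_2)²(T_1/T_2)⁴ = (9.10)²(0.3702)⁴ = 1.555.
F_1/F_2 = (L_1/L_2)/(d_1/d_2)² = 1.555/(1.96)² = 0.4048.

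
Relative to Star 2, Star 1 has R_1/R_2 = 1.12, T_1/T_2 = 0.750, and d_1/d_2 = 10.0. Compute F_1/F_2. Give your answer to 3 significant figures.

0.00397

L_1/L_2 = (R_1/R_2)²(T_1/T_2)⁴ = (1.12)² × (0.750)⁴ = 0.3969.
F_1/F_2 = (L_1/L_2)/(d_1/d_2)² = 0.3969 / (10.0)² = 0.003969.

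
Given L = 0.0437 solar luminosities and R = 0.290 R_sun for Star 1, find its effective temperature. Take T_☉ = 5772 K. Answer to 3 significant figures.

4.90×10^3 K

T/T_☉ = (L/L_☉)^(1/4) / (R/R_☉)^(1/2)
T = 5772 × (0.0437)^(1/4) / √(0.290) = 5772 × 0.4572 / 0.5385 = 4901 K.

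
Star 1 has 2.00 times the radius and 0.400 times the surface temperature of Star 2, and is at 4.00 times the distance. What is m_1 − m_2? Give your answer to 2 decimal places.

L_1/L_2 = (2.00)²(0.400)⁴ = 0.1024.
F_1/F_2 = (L_1/L_2)/(d_1/d_2)² = 0.1024/16.00 = 0.006400.
m_1 − m_2 = −2.5 log₁₀(0.006400) = 5.48.

5.48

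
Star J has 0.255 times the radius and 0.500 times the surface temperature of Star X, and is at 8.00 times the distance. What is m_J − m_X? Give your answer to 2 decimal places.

L_J/L_X = (0.255)²(0.500)⁴ = 0.004064.
F_J/F_X = (L_J/L_X)/(d_J/d_X)² = 0.004064/64.00 = 6.350×10^-5.
m_J − m_X = −2.5 log₁₀(6.350×10^-5) = 10.49.

10.49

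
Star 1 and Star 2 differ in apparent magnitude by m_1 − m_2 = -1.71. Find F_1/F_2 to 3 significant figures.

F_1/F_2 = 10^(−(m_1 − m_2)/2.5) = 10^(1.71/2.5) = 10^0.684 = 4.831.

4.83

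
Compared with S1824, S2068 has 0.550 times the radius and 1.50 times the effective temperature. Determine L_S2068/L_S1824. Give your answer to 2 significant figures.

1.5

From the Stefan–Boltzmann law, L ∝ R²T⁴, so
L_S2068/L_S1824 = (R_S2068/R_S1824)² (T_S2068/T_S1824)⁴ = (0.550)² × (1.50)⁴ = 0.3025 × 5.062 = 1.531.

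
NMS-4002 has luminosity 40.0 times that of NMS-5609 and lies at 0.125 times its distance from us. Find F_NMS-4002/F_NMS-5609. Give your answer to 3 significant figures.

F = L/(4πd²), so F_NMS-4002/F_NMS-5609 = (L_NMS-4002/L_NMS-5609) / (d_NMS-4002/d_NMS-5609)²
= 40.0 / (0.125)² = 40.0 / 0.01562 = 2560.

2.56×10^3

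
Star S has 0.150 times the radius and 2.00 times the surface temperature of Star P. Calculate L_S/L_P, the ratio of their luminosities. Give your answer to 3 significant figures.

From the Stefan–Boltzmann law, L ∝ R²T⁴, so
L_S/L_P = (R_S/R_P)² (T_S/T_P)⁴ = (0.150)² × (2.00)⁴ = 0.02250 × 16.00 = 0.3600.

0.360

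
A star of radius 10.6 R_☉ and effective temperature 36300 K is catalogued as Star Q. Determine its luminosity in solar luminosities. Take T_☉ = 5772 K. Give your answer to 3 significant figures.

L/L_☉ = (R/R_☉)² (T/T_☉)⁴ = (10.6)² × (36300/5772)⁴
       = 112.4 × (6.289)⁴ = 112.4 × 1564 = 1.758×10^5.

1.76×10^5 solar luminosities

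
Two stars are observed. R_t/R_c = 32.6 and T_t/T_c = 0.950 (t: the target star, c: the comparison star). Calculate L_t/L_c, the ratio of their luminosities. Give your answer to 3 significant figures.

866

From the Stefan–Boltzmann law, L ∝ R²T⁴, so
L_t/L_c = (R_t/R_c)² (T_t/T_c)⁴ = (32.6)² × (0.950)⁴ = 1063 × 0.8145 = 865.6.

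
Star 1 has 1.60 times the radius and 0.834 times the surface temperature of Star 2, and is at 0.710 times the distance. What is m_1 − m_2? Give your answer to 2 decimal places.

L_1/L_2 = (1.60)²(0.834)⁴ = 1.239.
F_1/F_2 = (L_1/L_2)/(d_1/d_2)² = 1.239/0.5041 = 2.457.
m_1 − m_2 = −2.5 log₁₀(2.457) = -0.98.

-0.98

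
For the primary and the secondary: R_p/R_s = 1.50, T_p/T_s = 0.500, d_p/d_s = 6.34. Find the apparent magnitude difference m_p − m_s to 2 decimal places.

L_p/L_s = (1.50)²(0.500)⁴ = 0.1406.
F_p/F_s = (L_p/L_s)/(d_p/d_s)² = 0.1406/40.20 = 0.003499.
m_p − m_s = −2.5 log₁₀(0.003499) = 6.14.

6.14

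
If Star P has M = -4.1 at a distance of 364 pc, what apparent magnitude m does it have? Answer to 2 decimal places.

m = M + 5 log₁₀(d/10 pc) = -4.1 + 5 log₁₀(364/10)
  = -4.1 + 5 × 1.561 = -4.1 + 7.81 = 3.71.

3.71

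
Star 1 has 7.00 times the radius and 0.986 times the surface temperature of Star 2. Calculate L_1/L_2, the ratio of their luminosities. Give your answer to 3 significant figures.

46.3

From the Stefan–Boltzmann law, L ∝ R²T⁴, so
L_1/L_2 = (R_1/R_2)² (T_1/T_2)⁴ = (7.00)² × (0.986)⁴ = 49.00 × 0.9452 = 46.31.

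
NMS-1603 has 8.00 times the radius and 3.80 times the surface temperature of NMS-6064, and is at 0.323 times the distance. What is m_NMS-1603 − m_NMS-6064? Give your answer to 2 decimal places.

-12.77

L_NMS-1603/L_NMS-6064 = (8.00)²(3.80)⁴ = 1.334×10^4.
F_NMS-1603/F_NMS-6064 = (L_NMS-1603/L_NMS-6064)/(d_NMS-1603/d_NMS-6064)² = 1.334×10^4/0.1043 = 1.279×10^5.
m_NMS-1603 − m_NMS-6064 = −2.5 log₁₀(1.279×10^5) = -12.77.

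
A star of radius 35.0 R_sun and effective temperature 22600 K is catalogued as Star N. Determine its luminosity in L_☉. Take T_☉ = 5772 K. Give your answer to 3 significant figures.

2.88×10^5 L_☉

L/L_☉ = (R/R_☉)² (T/T_☉)⁴ = (35.0)² × (22600/5772)⁴
       = 1225 × (3.915)⁴ = 1225 × 235.0 = 2.879×10^5.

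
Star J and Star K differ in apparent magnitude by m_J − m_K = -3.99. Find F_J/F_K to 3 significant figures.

F_J/F_K = 10^(−(m_J − m_K)/2.5) = 10^(3.99/2.5) = 10^1.596 = 39.45.

39.4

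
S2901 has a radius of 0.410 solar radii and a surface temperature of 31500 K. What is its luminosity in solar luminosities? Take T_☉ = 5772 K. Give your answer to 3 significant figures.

149 solar luminosities

L/L_☉ = (R/R_☉)² (T/T_☉)⁴ = (0.410)² × (31500/5772)⁴
       = 0.1681 × (5.457)⁴ = 0.1681 × 887.0 = 149.1.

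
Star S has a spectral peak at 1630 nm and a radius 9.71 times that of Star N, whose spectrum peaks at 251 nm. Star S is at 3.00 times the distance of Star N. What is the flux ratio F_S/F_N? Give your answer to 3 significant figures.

Wien's law: T_S/T_N = λ_N/λ_S = 251/1630 = 0.1540.
L_S/L_N = (R_S/R_N)²(T_S/T_N)⁴ = (9.71)²(0.1540)⁴ = 0.05301.
F_S/F_N = (L_S/L_N)/(d_S/d_N)² = 0.05301/(3.00)² = 0.005890.

0.00589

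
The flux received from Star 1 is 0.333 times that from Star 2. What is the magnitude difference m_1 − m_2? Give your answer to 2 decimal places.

1.19

m_1 − m_2 = −2.5 log₁₀(F_1/F_2) = −2.5 log₁₀(0.333) = −2.5 × (-0.478) = 1.194.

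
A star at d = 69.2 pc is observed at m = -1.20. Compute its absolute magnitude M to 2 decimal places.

-5.40

M = m − 5 log₁₀(d/10 pc) = -1.20 − 5 log₁₀(69.2/10)
  = -1.20 − 5 × 0.840 = -1.20 − 4.20 = -5.40.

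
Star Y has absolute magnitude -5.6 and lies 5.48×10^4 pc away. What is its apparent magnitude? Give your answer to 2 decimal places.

13.09

m = M + 5 log₁₀(d/10 pc) = -5.6 + 5 log₁₀(5.48×10^4/10)
  = -5.6 + 5 × 3.739 = -5.6 + 18.69 = 13.09.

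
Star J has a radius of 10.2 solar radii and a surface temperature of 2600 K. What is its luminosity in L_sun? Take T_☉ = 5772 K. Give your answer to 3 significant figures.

L/L_☉ = (R/R_☉)² (T/T_☉)⁴ = (10.2)² × (2600/5772)⁴
       = 104.0 × (0.4505)⁴ = 104.0 × 0.04117 = 4.283.

4.28 L_sun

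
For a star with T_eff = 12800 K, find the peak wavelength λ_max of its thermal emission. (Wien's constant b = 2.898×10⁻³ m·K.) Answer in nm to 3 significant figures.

λ_max = b/T = 2.898×10⁻³ / 12800 = 2.26×10^-7 m = 226.4 nm.

226 nm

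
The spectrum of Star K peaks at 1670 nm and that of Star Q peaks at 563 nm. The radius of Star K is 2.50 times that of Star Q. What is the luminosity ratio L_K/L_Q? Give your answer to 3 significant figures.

0.0807

Wien's law gives T ∝ 1/λ_max, so T_K/T_Q = λ_Q/λ_K = 563/1670 = 0.3371.
Then L ∝ R²T⁴ gives L_K/L_Q = (2.50)² × (0.3371)⁴ = 6.250 × 0.01292 = 0.08073.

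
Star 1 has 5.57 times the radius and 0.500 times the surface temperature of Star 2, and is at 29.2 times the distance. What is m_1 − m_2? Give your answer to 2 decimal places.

L_1/L_2 = (5.57)²(0.500)⁴ = 1.939.
F_1/F_2 = (L_1/L_2)/(d_1/d_2)² = 1.939/852.6 = 0.002274.
m_1 − m_2 = −2.5 log₁₀(0.002274) = 6.61.

6.61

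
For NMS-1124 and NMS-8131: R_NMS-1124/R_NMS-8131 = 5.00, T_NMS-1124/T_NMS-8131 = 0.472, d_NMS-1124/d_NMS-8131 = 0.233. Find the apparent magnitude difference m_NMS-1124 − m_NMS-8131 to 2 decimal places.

L_NMS-1124/L_NMS-8131 = (5.00)²(0.472)⁴ = 1.241.
F_NMS-1124/F_NMS-8131 = (L_NMS-1124/L_NMS-8131)/(d_NMS-1124/d_NMS-8131)² = 1.241/0.05429 = 22.86.
m_NMS-1124 − m_NMS-8131 = −2.5 log₁₀(22.86) = -3.40.

-3.40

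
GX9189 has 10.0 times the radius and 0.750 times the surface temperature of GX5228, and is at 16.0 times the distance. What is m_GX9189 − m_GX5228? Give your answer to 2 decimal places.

L_GX9189/L_GX5228 = (10.0)²(0.750)⁴ = 31.64.
F_GX9189/F_GX5228 = (L_GX9189/L_GX5228)/(d_GX9189/d_GX5228)² = 31.64/256.0 = 0.1236.
m_GX9189 − m_GX5228 = −2.5 log₁₀(0.1236) = 2.27.

2.27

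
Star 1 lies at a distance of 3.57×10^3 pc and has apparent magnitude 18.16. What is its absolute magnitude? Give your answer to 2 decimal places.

M = m − 5 log₁₀(d/10 pc) = 18.16 − 5 log₁₀(3.57×10^3/10)
  = 18.16 − 5 × 2.553 = 18.16 − 12.76 = 5.40.

5.40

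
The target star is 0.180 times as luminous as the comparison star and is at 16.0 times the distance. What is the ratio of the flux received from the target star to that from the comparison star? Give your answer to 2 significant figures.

7.0×10^-4

F = L/(4πd²), so F_t/F_c = (L_t/L_c) / (d_t/d_c)²
= 0.180 / (16.0)² = 0.180 / 256.0 = 7.031×10^-4.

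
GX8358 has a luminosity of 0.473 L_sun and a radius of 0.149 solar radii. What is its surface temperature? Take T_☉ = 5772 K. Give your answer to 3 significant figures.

1.24×10^4 K

T/T_☉ = (L/L_☉)^(1/4) / (R/R_☉)^(1/2)
T = 5772 × (0.473)^(1/4) / √(0.149) = 5772 × 0.8293 / 0.3860 = 1.240×10^4 K.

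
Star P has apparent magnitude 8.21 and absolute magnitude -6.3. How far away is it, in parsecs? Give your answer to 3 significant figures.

7.98×10^3 pc

m − M = 5 log₁₀(d/10 pc)
8.21 − (-6.3) = 14.51 = 5 log₁₀(d/10)
d = 10 × 10^(14.51/5) = 10 × 10^2.902 = 7980 pc.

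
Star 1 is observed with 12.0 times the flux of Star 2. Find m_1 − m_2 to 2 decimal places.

m_1 − m_2 = −2.5 log₁₀(F_1/F_2) = −2.5 log₁₀(12.0) = −2.5 × (1.079) = -2.698.

-2.70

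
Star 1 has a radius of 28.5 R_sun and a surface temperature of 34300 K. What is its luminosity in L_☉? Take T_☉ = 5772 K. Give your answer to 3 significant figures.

L/L_☉ = (R/R_☉)² (T/T_☉)⁴ = (28.5)² × (34300/5772)⁴
       = 812.2 × (5.942)⁴ = 812.2 × 1247 = 1.013×10^6.

1.01×10^6 L_☉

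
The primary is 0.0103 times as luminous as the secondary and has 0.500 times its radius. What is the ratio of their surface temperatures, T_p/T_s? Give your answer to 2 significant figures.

0.45

L ∝ R²T⁴ gives T ∝ (L/R²)^(1/4), so
T_p/T_s = (0.0103 / 0.500²)^(1/4) = (0.04120)^(1/4) = 0.4505.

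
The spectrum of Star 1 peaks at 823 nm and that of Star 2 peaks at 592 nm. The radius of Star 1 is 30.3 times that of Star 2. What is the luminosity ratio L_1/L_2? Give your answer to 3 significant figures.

Wien's law gives T ∝ 1/λ_max, so T_1/T_2 = λ_2/λ_1 = 592/823 = 0.7193.
Then L ∝ R²T⁴ gives L_1/L_2 = (30.3)² × (0.7193)⁴ = 918.1 × 0.2677 = 245.8.

246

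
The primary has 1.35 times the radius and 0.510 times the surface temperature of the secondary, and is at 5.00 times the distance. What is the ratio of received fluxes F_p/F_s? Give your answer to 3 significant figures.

L_p/L_s = (R_p/R_s)²(T_p/T_s)⁴ = (1.35)² × (0.510)⁴ = 0.1233.
F_p/F_s = (L_p/L_s)/(d_p/d_s)² = 0.1233 / (5.00)² = 0.004932.

0.00493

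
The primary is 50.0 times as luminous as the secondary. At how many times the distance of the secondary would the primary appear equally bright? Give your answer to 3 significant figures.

Equal flux requires L_p/d_p² = L_s/d_s², so d_p/d_s = √(L_p/L_s)
= √(50.0) = 7.071.

7.07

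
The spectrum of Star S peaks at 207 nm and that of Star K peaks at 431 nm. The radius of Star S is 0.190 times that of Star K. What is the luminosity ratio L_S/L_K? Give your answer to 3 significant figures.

0.678

Wien's law gives T ∝ 1/λ_max, so T_S/T_K = λ_K/λ_S = 431/207 = 2.082.
Then L ∝ R²T⁴ gives L_S/L_K = (0.190)² × (2.082)⁴ = 0.03610 × 18.79 = 0.6785.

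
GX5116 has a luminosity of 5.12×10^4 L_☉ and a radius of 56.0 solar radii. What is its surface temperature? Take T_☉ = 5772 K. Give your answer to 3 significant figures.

T/T_☉ = (L/L_☉)^(1/4) / (R/R_☉)^(1/2)
T = 5772 × (5.12×10^4)^(1/4) / √(56.0) = 5772 × 15.04 / 7.483 = 1.160×10^4 K.

1.16×10^4 K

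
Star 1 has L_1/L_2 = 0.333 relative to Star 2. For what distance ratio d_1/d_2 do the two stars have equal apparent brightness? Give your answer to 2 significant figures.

Equal flux requires L_1/d_1² = L_2/d_2², so d_1/d_2 = √(L_1/L_2)
= √(0.333) = 0.5771.

0.58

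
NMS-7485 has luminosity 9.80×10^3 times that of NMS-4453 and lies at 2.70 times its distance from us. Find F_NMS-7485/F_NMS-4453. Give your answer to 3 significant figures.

F = L/(4πd²), so F_NMS-7485/F_NMS-4453 = (L_NMS-7485/L_NMS-4453) / (d_NMS-7485/d_NMS-4453)²
= 9.80×10^3 / (2.70)² = 9.80×10^3 / 7.290 = 1344.

1.34×10^3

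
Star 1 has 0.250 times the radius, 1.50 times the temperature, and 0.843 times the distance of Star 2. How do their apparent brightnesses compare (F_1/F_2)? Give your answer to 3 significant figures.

L_1/L_2 = (R_1/R_2)²(T_1/T_2)⁴ = (0.250)² × (1.50)⁴ = 0.3164.
F_1/F_2 = (L_1/L_2)/(d_1/d_2)² = 0.3164 / (0.843)² = 0.4452.

0.445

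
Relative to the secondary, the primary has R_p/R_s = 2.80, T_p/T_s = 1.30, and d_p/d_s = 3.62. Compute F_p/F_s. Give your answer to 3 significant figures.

L_p/L_s = (R_p/R_s)²(T_p/T_s)⁴ = (2.80)² × (1.30)⁴ = 22.39.
F_p/F_s = (L_p/L_s)/(d_p/d_s)² = 22.39 / (3.62)² = 1.709.

1.71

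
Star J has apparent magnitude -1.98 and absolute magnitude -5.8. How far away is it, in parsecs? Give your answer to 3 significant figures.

m − M = 5 log₁₀(d/10 pc)
-1.98 − (-5.8) = 3.82 = 5 log₁₀(d/10)
d = 10 × 10^(3.82/5) = 10 × 10^0.764 = 58.08 pc.

58.1 pc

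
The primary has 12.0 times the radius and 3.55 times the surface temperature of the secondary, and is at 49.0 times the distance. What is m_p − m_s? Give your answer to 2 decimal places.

L_p/L_s = (12.0)²(3.55)⁴ = 2.287×10^4.
F_p/F_s = (L_p/L_s)/(d_p/d_s)² = 2.287×10^4/2401 = 9.525.
m_p − m_s = −2.5 log₁₀(9.525) = -2.45.

-2.45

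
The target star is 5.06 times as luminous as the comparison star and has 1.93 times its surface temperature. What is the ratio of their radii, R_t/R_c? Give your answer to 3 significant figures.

L ∝ R²T⁴ gives R ∝ √L / T², so
R_t/R_c = √(5.06) / (1.93)² = 2.249 / 3.725 = 0.6039.

0.604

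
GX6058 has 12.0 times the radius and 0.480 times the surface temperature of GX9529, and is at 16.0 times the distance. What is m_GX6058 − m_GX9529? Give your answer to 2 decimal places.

3.81

L_GX6058/L_GX9529 = (12.0)²(0.480)⁴ = 7.644.
F_GX6058/F_GX9529 = (L_GX6058/L_GX9529)/(d_GX6058/d_GX9529)² = 7.644/256.0 = 0.02986.
m_GX6058 − m_GX9529 = −2.5 log₁₀(0.02986) = 3.81.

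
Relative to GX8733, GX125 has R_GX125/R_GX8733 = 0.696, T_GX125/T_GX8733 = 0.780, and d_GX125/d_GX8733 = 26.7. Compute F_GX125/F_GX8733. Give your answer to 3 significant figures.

2.52×10^-4

L_GX125/L_GX8733 = (R_GX125/R_GX8733)²(T_GX125/T_GX8733)⁴ = (0.696)² × (0.780)⁴ = 0.1793.
F_GX125/F_GX8733 = (L_GX125/L_GX8733)/(d_GX125/d_GX8733)² = 0.1793 / (26.7)² = 2.515×10^-4.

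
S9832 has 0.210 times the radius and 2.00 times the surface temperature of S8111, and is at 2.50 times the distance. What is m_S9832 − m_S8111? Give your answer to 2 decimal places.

L_S9832/L_S8111 = (0.210)²(2.00)⁴ = 0.7056.
F_S9832/F_S8111 = (L_S9832/L_S8111)/(d_S9832/d_S8111)² = 0.7056/6.250 = 0.1129.
m_S9832 − m_S8111 = −2.5 log₁₀(0.1129) = 2.37.

2.37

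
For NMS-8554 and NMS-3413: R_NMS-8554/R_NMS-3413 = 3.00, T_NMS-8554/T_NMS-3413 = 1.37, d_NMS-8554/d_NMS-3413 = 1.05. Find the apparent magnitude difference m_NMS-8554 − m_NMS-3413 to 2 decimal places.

-3.65

L_NMS-8554/L_NMS-3413 = (3.00)²(1.37)⁴ = 31.70.
F_NMS-8554/F_NMS-3413 = (L_NMS-8554/L_NMS-3413)/(d_NMS-8554/d_NMS-3413)² = 31.70/1.103 = 28.76.
m_NMS-8554 − m_NMS-3413 = −2.5 log₁₀(28.76) = -3.65.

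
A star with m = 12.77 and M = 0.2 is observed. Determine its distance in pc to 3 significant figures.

3.27×10^3 pc

m − M = 5 log₁₀(d/10 pc)
12.77 − (0.2) = 12.57 = 5 log₁₀(d/10)
d = 10 × 10^(12.57/5) = 10 × 10^2.514 = 3266 pc.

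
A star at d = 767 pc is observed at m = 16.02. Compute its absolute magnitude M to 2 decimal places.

6.60

M = m − 5 log₁₀(d/10 pc) = 16.02 − 5 log₁₀(767/10)
  = 16.02 − 5 × 1.885 = 16.02 − 9.42 = 6.60.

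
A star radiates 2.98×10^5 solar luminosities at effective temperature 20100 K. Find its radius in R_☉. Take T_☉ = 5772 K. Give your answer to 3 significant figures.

R/R_☉ = √(L/L_☉) / (T/T_☉)² = √(2.98×10^5) / (3.482)²
       = 545.9 / 12.13 = 45.02.

45.0 R_☉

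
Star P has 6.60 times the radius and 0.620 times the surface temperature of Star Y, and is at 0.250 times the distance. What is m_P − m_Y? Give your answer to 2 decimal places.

-5.03

L_P/L_Y = (6.60)²(0.620)⁴ = 6.437.
F_P/F_Y = (L_P/L_Y)/(d_P/d_Y)² = 6.437/0.06250 = 103.0.
m_P − m_Y = −2.5 log₁₀(103.0) = -5.03.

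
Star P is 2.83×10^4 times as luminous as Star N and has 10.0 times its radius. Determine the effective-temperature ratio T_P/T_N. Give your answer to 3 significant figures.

L ∝ R²T⁴ gives T ∝ (L/R²)^(1/4), so
T_P/T_N = (2.83×10^4 / 10.0²)^(1/4) = (283.0)^(1/4) = 4.102.

4.10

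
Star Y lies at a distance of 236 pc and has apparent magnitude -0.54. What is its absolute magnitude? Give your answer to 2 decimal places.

-7.40

M = m − 5 log₁₀(d/10 pc) = -0.54 − 5 log₁₀(236/10)
  = -0.54 − 5 × 1.373 = -0.54 − 6.86 = -7.40.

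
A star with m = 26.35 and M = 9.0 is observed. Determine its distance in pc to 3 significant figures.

2.95×10^4 pc

m − M = 5 log₁₀(d/10 pc)
26.35 − (9.0) = 17.35 = 5 log₁₀(d/10)
d = 10 × 10^(17.35/5) = 10 × 10^3.470 = 2.951×10^4 pc.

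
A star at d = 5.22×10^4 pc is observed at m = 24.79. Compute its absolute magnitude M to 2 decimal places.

M = m − 5 log₁₀(d/10 pc) = 24.79 − 5 log₁₀(5.22×10^4/10)
  = 24.79 − 5 × 3.718 = 24.79 − 18.59 = 6.20.

6.20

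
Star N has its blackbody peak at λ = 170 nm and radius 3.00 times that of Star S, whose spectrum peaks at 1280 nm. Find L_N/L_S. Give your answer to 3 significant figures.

Wien's law gives T ∝ 1/λ_max, so T_N/T_S = λ_S/λ_N = 1280/170 = 7.529.
Then L ∝ R²T⁴ gives L_N/L_S = (3.00)² × (7.529)⁴ = 9.000 × 3214 = 2.893×10^4.

2.89×10^4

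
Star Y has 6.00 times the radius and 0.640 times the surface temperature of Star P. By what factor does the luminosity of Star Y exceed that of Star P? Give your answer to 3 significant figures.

From the Stefan–Boltzmann law, L ∝ R²T⁴, so
L_Y/L_P = (R_Y/R_P)² (T_Y/T_P)⁴ = (6.00)² × (0.640)⁴ = 36.00 × 0.1678 = 6.040.

6.04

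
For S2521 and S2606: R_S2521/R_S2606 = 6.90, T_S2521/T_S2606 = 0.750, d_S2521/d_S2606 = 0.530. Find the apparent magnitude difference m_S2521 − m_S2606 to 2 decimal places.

-4.32

L_S2521/L_S2606 = (6.90)²(0.750)⁴ = 15.06.
F_S2521/F_S2606 = (L_S2521/L_S2606)/(d_S2521/d_S2606)² = 15.06/0.2809 = 53.63.
m_S2521 − m_S2606 = −2.5 log₁₀(53.63) = -4.32.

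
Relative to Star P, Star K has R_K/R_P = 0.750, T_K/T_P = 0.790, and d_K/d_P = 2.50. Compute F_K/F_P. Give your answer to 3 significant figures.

0.0351

L_K/L_P = (R_K/R_P)²(T_K/T_P)⁴ = (0.750)² × (0.790)⁴ = 0.2191.
F_K/F_P = (L_K/L_P)/(d_K/d_P)² = 0.2191 / (2.50)² = 0.03506.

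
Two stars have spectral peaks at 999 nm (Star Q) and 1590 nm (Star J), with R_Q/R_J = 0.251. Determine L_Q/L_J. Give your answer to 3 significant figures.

0.404

Wien's law gives T ∝ 1/λ_max, so T_Q/T_J = λ_J/λ_Q = 1590/999 = 1.592.
Then L ∝ R²T⁴ gives L_Q/L_J = (0.251)² × (1.592)⁴ = 0.06300 × 6.417 = 0.4043.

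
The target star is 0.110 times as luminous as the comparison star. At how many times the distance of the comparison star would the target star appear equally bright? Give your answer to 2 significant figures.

Equal flux requires L_t/d_t² = L_c/d_c², so d_t/d_c = √(L_t/L_c)
= √(0.110) = 0.3317.

0.33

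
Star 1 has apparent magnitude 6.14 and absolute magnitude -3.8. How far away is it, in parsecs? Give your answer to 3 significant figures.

973 pc

m − M = 5 log₁₀(d/10 pc)
6.14 − (-3.8) = 9.94 = 5 log₁₀(d/10)
d = 10 × 10^(9.94/5) = 10 × 10^1.988 = 972.7 pc.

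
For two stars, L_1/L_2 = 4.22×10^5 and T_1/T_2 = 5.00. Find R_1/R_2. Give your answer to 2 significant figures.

26

L ∝ R²T⁴ gives R ∝ √L / T², so
R_1/R_2 = √(4.22×10^5) / (5.00)² = 649.6 / 25.00 = 25.98.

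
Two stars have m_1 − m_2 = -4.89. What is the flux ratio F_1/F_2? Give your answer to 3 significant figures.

F_1/F_2 = 10^(−(m_1 − m_2)/2.5) = 10^(4.89/2.5) = 10^1.956 = 90.36.

90.4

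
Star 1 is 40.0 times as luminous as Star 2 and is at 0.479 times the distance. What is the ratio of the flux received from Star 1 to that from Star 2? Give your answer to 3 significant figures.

F = L/(4πd²), so F_1/F_2 = (L_1/L_2) / (d_1/d_2)²
= 40.0 / (0.479)² = 40.0 / 0.2294 = 174.3.

174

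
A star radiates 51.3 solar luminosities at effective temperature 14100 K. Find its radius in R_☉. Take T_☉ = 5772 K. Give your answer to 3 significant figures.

1.20 R_☉

R/R_☉ = √(L/L_☉) / (T/T_☉)² = √(51.3) / (2.443)²
       = 7.162 / 5.967 = 1.200.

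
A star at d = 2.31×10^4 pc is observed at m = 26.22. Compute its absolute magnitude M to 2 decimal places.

9.40

M = m − 5 log₁₀(d/10 pc) = 26.22 − 5 log₁₀(2.31×10^4/10)
  = 26.22 − 5 × 3.364 = 26.22 − 16.82 = 9.40.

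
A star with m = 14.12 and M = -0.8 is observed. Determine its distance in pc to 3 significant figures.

m − M = 5 log₁₀(d/10 pc)
14.12 − (-0.8) = 14.92 = 5 log₁₀(d/10)
d = 10 × 10^(14.92/5) = 10 × 10^2.984 = 9638 pc.

9.64×10^3 pc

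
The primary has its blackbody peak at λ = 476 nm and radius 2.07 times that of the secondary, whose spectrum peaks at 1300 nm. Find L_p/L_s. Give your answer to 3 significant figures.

Wien's law gives T ∝ 1/λ_max, so T_p/T_s = λ_s/λ_p = 1300/476 = 2.731.
Then L ∝ R²T⁴ gives L_p/L_s = (2.07)² × (2.731)⁴ = 4.285 × 55.63 = 238.4.

238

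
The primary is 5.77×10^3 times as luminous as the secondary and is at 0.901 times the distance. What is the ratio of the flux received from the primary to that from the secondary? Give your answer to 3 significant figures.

F = L/(4πd²), so F_p/F_s = (L_p/L_s) / (d_p/d_s)²
= 5.77×10^3 / (0.901)² = 5.77×10^3 / 0.8118 = 7108.

7.11×10^3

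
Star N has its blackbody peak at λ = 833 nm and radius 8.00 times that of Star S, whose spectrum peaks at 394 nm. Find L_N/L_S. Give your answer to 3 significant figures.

Wien's law gives T ∝ 1/λ_max, so T_N/T_S = λ_S/λ_N = 394/833 = 0.4730.
Then L ∝ R²T⁴ gives L_N/L_S = (8.00)² × (0.4730)⁴ = 64.00 × 0.05005 = 3.203.

3.20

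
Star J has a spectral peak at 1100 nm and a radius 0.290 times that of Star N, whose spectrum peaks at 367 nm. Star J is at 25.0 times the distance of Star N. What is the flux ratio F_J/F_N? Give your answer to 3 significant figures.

1.67×10^-6

Wien's law: T_J/T_N = λ_N/λ_J = 367/1100 = 0.3336.
L_J/L_N = (R_J/R_N)²(T_J/T_N)⁴ = (0.290)²(0.3336)⁴ = 0.001042.
F_J/F_N = (L_J/L_N)/(d_J/d_N)² = 0.001042/(25.0)² = 1.667×10^-6.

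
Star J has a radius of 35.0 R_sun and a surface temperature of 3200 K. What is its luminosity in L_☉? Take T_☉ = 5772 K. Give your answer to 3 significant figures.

116 L_☉

L/L_☉ = (R/R_☉)² (T/T_☉)⁴ = (35.0)² × (3200/5772)⁴
       = 1225 × (0.5544)⁴ = 1225 × 0.09447 = 115.7.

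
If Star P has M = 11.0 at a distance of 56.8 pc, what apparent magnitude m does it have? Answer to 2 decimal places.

m = M + 5 log₁₀(d/10 pc) = 11.0 + 5 log₁₀(56.8/10)
  = 11.0 + 5 × 0.754 = 11.0 + 3.77 = 14.77.

14.77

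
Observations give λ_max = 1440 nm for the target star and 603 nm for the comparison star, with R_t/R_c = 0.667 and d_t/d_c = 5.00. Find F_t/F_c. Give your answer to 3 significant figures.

5.47×10^-4

Wien's law: T_t/T_c = λ_c/λ_t = 603/1440 = 0.4188.
L_t/L_c = (R_t/R_c)²(T_t/T_c)⁴ = (0.667)²(0.4188)⁴ = 0.01368.
F_t/F_c = (L_t/L_c)/(d_t/d_c)² = 0.01368/(5.00)² = 5.472×10^-4.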